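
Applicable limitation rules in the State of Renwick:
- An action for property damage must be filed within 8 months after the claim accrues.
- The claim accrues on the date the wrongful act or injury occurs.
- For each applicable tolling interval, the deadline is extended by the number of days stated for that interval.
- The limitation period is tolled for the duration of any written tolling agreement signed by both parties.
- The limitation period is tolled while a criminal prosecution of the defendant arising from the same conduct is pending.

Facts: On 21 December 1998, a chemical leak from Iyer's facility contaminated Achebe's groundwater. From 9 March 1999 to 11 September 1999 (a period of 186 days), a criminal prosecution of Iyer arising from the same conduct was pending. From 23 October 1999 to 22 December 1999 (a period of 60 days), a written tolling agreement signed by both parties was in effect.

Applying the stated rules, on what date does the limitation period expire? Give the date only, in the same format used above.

The claim accrued on 21 December 1998, when the wrongful act occurred.
The untolled deadline — 8 months after 21 December 1998 — is 21 August 1999.
The pending criminal prosecution from 9 March 1999 to 11 September 1999 tolled the period for 186 days, extending the deadline to 23 February 2000.
The period was tolled for 60 days by the written tolling agreement (23 October 1999 to 22 December 1999), pushing the deadline to 23 April 2000.

23 April 2000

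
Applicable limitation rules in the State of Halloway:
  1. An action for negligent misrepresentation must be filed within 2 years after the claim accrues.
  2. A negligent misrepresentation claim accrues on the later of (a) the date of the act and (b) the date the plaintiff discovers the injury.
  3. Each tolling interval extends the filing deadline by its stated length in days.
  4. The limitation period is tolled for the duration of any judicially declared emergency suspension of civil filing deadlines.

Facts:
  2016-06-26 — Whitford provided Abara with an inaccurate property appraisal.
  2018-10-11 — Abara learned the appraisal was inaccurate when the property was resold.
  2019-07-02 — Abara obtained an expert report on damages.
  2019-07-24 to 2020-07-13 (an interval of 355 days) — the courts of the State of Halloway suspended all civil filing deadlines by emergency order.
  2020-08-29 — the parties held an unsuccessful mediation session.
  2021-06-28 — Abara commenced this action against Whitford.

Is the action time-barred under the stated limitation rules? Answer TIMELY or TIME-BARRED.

Taking the later of the act (2016-06-26) and discovery (2018-10-11), the claim accrued on 2018-10-11.
Adding the 2 years base period to 2018-10-11 gives a deadline of 2020-10-11, before any tolling.
The period was tolled for 355 days by the emergency suspension of filing deadlines (2019-07-24 to 2020-07-13), pushing the deadline to 2021-10-01.
Nothing else in the chronology tolls or restarts the period.
Abara filed on 2021-06-28, before the 2021-10-01 deadline, so the action is timely.

TIMELY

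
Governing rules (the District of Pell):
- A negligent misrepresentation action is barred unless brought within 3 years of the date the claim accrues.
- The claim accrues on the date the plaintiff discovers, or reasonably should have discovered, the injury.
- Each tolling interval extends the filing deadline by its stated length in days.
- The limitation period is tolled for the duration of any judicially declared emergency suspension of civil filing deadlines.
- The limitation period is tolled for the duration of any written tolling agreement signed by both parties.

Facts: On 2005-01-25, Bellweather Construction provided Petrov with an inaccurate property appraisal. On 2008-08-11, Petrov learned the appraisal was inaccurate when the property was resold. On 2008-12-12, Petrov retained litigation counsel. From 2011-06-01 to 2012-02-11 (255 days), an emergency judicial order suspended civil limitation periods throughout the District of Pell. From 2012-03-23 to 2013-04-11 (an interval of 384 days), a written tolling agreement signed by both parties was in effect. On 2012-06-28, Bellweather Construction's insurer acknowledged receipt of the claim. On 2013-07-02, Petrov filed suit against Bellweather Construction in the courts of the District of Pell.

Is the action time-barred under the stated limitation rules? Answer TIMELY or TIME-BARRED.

TIME-BARRED

Under the discovery rule, the claim accrued on 2008-08-11, when Petrov discovered the injury — not on the 2005-01-25 date of the underlying act.
Adding the 3 years base period to 2008-08-11 gives a deadline of 2011-08-11, before any tolling.
The period was tolled for 255 days by the emergency suspension of filing deadlines (2011-06-01 to 2012-02-11), pushing the deadline to 2012-04-22.
The written tolling agreement from 2012-03-23 to 2013-04-11 tolled the period for 384 days, extending the deadline to 2013-05-11.
The other events in the timeline have no effect on the limitation period under the stated rules.
Petrov filed on 2013-07-02, after the 2013-05-11 deadline, so the action is time-barred.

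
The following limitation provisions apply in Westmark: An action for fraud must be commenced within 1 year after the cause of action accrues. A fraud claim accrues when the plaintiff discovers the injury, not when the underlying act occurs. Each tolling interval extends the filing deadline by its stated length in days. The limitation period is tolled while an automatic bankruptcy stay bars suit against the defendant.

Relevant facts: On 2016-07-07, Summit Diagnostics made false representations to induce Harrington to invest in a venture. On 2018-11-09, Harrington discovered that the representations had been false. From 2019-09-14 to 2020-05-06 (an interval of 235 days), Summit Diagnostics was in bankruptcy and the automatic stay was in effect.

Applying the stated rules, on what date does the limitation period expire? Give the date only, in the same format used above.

The claim did not accrue until Harrington discovered the injury on 2018-11-09; the 2016-07-07 act date does not start the clock under the stated rule.
1 year from 2018-11-09 is 2019-11-09.
Because the automatic bankruptcy stay ran from 2019-09-14 to 2020-05-06, the deadline is extended by 235 days to 2020-07-01.

2020-07-01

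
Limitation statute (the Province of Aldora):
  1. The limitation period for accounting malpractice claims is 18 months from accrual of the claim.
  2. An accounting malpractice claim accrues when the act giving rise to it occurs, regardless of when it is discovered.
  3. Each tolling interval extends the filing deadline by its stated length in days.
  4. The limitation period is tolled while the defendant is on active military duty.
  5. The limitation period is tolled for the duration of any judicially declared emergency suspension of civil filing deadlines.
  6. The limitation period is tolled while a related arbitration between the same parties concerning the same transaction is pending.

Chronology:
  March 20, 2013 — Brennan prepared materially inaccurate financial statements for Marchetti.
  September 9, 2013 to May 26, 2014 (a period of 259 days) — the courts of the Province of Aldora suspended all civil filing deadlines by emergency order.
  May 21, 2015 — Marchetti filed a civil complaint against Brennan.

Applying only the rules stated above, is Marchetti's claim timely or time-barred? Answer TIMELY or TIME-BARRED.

TIMELY

The limitation period began to run on March 20, 2013.
The untolled deadline — 18 months after March 20, 2013 — is September 20, 2014.
Because the emergency suspension of filing deadlines ran from September 9, 2013 to May 26, 2014, the deadline is extended by 259 days to June 6, 2015.
Filing on May 21, 2015 beat the June 6, 2015 deadline — the action is timely.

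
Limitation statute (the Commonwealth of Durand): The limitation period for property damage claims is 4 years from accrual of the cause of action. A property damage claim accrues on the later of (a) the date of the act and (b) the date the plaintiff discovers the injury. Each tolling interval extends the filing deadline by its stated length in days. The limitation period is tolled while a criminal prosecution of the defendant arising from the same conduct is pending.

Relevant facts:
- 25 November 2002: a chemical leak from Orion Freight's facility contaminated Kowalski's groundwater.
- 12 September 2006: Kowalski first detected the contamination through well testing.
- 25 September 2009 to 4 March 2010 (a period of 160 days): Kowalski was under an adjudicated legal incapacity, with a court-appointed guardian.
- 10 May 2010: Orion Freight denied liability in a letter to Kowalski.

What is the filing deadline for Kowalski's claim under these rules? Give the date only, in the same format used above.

The claim accrued on 12 September 2006 — the later of the 25 November 2002 act and the 12 September 2006 discovery.
Adding the 4 years base period to 12 September 2006 gives a deadline of 12 September 2010, before any tolling.
The plaintiff's legal incapacity from 25 September 2009 to 4 March 2010 does not toll the period, because no stated rule makes the plaintiff's incapacity a tolling event.
The other events in the timeline have no effect on the limitation period under the stated rules.

12 September 2010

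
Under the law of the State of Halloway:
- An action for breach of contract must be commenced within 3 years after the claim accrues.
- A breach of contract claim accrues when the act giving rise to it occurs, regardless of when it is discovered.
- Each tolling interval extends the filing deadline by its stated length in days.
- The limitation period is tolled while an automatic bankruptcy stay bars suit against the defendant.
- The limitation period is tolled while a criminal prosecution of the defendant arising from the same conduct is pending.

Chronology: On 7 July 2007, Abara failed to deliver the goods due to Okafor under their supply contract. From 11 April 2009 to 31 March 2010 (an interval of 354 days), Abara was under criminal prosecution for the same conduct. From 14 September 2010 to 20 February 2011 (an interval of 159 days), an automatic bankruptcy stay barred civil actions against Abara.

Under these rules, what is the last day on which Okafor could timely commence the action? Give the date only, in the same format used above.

2 December 2011

The claim accrued on 7 July 2007, when the wrongful act occurred.
3 years from 7 July 2007 is 7 July 2010.
Because the pending criminal prosecution ran from 11 April 2009 to 31 March 2010, the deadline is extended by 354 days to 26 June 2011.
Because the automatic bankruptcy stay ran from 14 September 2010 to 20 February 2011, the deadline is extended by 159 days to 2 December 2011.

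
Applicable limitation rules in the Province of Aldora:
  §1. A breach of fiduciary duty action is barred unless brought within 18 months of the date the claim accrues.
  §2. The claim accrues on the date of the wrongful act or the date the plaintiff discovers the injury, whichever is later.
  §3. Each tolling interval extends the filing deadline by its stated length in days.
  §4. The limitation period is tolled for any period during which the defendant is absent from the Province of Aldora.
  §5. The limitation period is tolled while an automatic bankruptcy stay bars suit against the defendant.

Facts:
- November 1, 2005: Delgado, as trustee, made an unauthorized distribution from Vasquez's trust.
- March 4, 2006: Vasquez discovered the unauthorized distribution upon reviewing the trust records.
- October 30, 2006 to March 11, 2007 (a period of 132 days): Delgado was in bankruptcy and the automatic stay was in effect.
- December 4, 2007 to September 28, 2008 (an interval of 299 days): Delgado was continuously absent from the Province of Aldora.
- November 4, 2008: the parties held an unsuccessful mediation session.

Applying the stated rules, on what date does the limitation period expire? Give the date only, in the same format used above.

Taking the later of the act (November 1, 2005) and discovery (March 4, 2006), the claim accrued on March 4, 2006.
The untolled deadline — 18 months after March 4, 2006 — is September 4, 2007.
The period was tolled for 132 days by the automatic bankruptcy stay (October 30, 2006 to March 11, 2007), pushing the deadline to January 14, 2008.
Because the defendant's absence from the jurisdiction ran from December 4, 2007 to September 28, 2008, the deadline is extended by 299 days to November 8, 2008.
None of the other events listed affects the running of the period under the stated rules.

November 8, 2008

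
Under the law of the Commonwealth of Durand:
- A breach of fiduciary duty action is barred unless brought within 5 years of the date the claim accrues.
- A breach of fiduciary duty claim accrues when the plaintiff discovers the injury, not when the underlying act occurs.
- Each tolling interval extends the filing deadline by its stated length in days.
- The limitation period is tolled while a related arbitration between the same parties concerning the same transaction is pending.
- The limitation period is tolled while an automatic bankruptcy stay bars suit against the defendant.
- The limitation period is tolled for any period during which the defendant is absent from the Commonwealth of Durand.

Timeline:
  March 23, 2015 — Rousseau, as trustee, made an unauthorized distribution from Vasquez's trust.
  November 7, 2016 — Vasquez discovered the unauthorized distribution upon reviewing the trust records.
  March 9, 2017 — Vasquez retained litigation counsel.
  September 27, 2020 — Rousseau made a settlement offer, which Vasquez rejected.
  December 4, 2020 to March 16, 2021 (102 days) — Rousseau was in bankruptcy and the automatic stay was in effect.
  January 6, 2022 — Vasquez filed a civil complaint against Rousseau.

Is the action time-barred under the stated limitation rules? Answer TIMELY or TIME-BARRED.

TIMELY

Accrual is tied to discovery, so the period began on November 7, 2016 rather than on March 23, 2015 when the act occurred.
5 years from November 7, 2016 is November 7, 2021.
Because the automatic bankruptcy stay ran from December 4, 2020 to March 16, 2021, the deadline is extended by 102 days to February 17, 2022.
The other events in the timeline have no effect on the limitation period under the stated rules.
Filing on January 6, 2022 beat the February 17, 2022 deadline — the action is timely.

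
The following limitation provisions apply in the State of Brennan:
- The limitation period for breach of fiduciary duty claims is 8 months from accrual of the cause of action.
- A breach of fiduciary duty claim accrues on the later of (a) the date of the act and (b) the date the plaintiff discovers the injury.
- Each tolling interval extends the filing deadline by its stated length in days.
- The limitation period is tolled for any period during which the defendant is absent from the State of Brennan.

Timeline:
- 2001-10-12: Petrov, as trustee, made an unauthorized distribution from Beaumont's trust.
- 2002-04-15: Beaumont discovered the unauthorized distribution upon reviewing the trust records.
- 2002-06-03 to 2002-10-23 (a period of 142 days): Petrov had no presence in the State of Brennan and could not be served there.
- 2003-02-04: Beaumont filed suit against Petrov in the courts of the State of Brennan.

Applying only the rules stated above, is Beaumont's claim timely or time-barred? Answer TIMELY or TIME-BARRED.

Because discovery on 2002-04-15 post-dates the 2001-10-12 act, accrual under the later-of rule falls on 2002-04-15.
Adding the 8 months base period to 2002-04-15 gives a deadline of 2002-12-15, before any tolling.
Because the defendant's absence from the jurisdiction ran from 2002-06-03 to 2002-10-23, the deadline is extended by 142 days to 2003-05-06.
Filing on 2003-02-04 beat the 2003-05-06 deadline — the action is timely.

TIMELY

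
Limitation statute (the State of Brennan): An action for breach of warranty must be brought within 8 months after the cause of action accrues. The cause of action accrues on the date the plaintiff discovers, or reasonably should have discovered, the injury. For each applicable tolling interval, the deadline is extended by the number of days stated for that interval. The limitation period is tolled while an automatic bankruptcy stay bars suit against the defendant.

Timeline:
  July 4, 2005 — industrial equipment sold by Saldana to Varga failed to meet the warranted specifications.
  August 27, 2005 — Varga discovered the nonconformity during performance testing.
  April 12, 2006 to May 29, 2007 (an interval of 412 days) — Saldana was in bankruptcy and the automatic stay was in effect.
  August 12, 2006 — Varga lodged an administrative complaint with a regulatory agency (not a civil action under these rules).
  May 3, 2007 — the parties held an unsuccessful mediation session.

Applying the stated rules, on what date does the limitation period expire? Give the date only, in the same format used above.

Accrual is tied to discovery, so the period began on August 27, 2005 rather than on July 4, 2005 when the act occurred.
8 months from August 27, 2005 is April 27, 2006.
Because the automatic bankruptcy stay ran from April 12, 2006 to May 29, 2007, the deadline is extended by 412 days to June 13, 2007.
Nothing else in the chronology tolls or restarts the period.

June 13, 2007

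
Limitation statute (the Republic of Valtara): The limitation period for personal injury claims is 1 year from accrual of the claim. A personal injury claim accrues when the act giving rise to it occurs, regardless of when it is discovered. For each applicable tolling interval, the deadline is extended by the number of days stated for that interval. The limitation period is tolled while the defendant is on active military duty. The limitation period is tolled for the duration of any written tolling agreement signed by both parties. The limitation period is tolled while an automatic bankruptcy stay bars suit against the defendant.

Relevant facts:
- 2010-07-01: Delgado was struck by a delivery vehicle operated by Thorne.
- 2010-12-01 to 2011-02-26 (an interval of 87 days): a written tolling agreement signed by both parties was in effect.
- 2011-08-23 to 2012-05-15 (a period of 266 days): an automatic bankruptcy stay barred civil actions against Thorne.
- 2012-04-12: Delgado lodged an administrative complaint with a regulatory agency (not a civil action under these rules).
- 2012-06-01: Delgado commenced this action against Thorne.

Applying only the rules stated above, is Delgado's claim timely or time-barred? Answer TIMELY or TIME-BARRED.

The limitation period began to run on 2010-07-01.
The untolled deadline — 1 year after 2010-07-01 — is 2011-07-01.
Because the written tolling agreement ran from 2010-12-01 to 2011-02-26, the deadline is extended by 87 days to 2011-09-26.
The automatic bankruptcy stay from 2011-08-23 to 2012-05-15 tolled the period for 266 days, extending the deadline to 2012-06-18.
None of the other events listed affects the running of the period under the stated rules.
Delgado filed on 2012-06-01, before the 2012-06-18 deadline, so the action is timely.

TIMELY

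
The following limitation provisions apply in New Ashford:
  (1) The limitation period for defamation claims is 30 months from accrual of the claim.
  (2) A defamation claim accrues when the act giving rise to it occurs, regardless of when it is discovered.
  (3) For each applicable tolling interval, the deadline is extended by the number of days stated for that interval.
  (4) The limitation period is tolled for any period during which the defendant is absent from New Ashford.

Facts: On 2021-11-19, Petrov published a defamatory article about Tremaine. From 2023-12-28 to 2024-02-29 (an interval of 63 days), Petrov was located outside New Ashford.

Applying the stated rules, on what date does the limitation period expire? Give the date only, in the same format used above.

The claim accrued on 2021-11-19, the date of the act.
30 months from 2021-11-19 is 2024-05-19.
The period was tolled for 63 days by the defendant's absence from the jurisdiction (2023-12-28 to 2024-02-29), pushing the deadline to 2024-07-21.

2024-07-21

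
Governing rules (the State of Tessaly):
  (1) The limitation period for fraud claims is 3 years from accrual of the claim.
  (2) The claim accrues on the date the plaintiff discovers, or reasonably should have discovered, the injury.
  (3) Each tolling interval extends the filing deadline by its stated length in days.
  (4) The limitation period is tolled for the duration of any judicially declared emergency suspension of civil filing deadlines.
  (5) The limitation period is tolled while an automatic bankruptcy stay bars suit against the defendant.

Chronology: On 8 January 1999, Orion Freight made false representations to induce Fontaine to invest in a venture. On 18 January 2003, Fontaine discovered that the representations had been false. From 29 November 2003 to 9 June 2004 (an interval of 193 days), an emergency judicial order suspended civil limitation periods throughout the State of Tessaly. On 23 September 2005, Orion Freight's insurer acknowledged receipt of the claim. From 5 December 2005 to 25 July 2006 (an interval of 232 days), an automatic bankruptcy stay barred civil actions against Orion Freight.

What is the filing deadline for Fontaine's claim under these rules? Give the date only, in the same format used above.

The claim did not accrue until Fontaine discovered the injury on 18 January 2003; the 8 January 1999 act date does not start the clock under the stated rule.
3 years from 18 January 2003 is 18 January 2006.
The emergency suspension of filing deadlines from 29 November 2003 to 9 June 2004 tolled the period for 193 days, extending the deadline to 30 July 2006.
The period was tolled for 232 days by the automatic bankruptcy stay (5 December 2005 to 25 July 2006), pushing the deadline to 19 March 2007.
Nothing else in the chronology tolls or restarts the period.

19 March 2007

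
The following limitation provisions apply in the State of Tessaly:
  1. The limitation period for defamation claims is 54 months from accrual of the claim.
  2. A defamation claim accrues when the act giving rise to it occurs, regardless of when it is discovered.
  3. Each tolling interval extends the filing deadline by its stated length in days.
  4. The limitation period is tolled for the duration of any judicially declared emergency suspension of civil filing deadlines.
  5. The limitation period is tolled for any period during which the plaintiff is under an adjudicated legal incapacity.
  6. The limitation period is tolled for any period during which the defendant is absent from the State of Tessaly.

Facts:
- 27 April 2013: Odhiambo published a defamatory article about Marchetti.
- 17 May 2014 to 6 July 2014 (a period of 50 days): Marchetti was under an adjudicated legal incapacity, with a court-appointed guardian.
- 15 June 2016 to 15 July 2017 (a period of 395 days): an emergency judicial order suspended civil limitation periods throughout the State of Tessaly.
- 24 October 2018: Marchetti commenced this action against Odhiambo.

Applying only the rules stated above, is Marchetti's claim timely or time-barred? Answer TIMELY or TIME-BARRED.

The claim accrued on 27 April 2013, when the wrongful act occurred.
The untolled deadline — 54 months after 27 April 2013 — is 27 October 2017.
The plaintiff's legal incapacity from 17 May 2014 to 6 July 2014 tolled the period for 50 days, extending the deadline to 16 December 2017.
The period was tolled for 395 days by the emergency suspension of filing deadlines (15 June 2016 to 15 July 2017), pushing the deadline to 15 January 2019.
Marchetti filed on 24 October 2018, before the 15 January 2019 deadline, so the action is timely.

TIMELY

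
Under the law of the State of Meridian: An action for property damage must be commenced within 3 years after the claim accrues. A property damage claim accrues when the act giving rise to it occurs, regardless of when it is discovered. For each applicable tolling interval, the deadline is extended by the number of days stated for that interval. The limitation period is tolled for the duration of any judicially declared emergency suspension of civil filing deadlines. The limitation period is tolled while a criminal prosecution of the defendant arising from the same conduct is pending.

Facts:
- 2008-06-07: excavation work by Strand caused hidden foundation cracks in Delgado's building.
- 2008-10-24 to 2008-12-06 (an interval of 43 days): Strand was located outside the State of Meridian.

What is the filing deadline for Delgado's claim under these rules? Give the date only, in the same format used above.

2011-06-07

The limitation period began to run on 2008-06-07.
The untolled deadline — 3 years after 2008-06-07 — is 2011-06-07.
No stated provision tolls the period for the defendant's absence, so the interval from 2008-10-24 to 2008-12-06 has no effect on the deadline.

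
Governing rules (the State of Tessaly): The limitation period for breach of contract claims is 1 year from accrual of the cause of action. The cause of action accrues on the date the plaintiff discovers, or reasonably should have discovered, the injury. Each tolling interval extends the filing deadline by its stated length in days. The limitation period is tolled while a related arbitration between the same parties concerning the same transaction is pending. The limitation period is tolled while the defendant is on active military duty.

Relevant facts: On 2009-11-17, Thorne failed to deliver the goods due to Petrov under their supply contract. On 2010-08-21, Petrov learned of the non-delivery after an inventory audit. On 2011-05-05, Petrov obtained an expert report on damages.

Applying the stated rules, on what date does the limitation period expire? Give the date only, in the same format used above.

The claim did not accrue until Petrov discovered the injury on 2010-08-21; the 2009-11-17 act date does not start the clock under the stated rule.
The untolled deadline — 1 year after 2010-08-21 — is 2011-08-21.
The other events in the timeline have no effect on the limitation period under the stated rules.

2011-08-21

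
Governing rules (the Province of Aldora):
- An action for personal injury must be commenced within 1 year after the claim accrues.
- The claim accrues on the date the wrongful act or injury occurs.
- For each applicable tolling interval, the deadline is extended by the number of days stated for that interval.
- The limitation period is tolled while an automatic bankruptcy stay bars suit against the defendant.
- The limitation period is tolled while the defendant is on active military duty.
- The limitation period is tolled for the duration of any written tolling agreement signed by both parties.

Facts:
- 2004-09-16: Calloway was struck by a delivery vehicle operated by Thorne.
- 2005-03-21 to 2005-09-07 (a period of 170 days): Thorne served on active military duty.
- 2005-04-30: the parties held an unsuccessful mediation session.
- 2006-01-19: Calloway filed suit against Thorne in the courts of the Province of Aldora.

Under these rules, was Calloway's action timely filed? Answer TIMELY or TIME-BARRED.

TIMELY

The claim accrued on 2004-09-16, the date of the act.
Adding the 1 year base period to 2004-09-16 gives a deadline of 2005-09-16, before any tolling.
Because the defendant's active military service ran from 2005-03-21 to 2005-09-07, the deadline is extended by 170 days to 2006-03-05.
The other events in the timeline have no effect on the limitation period under the stated rules.
Calloway filed on 2006-01-19, before the 2006-03-05 deadline, so the action is timely.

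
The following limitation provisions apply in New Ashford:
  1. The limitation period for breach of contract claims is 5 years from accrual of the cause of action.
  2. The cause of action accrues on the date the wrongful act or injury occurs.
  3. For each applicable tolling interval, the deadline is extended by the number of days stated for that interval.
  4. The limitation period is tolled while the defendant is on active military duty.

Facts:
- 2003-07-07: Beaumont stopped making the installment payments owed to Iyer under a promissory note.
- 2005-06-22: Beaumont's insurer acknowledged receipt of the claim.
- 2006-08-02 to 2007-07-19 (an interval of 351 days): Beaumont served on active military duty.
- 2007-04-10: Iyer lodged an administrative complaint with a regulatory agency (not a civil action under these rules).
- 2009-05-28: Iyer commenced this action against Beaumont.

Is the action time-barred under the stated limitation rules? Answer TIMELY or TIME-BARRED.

The claim accrued on 2003-07-07, when the wrongful act occurred.
The untolled deadline — 5 years after 2003-07-07 — is 2008-07-07.
The defendant's active military service from 2006-08-02 to 2007-07-19 tolled the period for 351 days, extending the deadline to 2009-06-23.
The other events in the timeline have no effect on the limitation period under the stated rules.
Filing on 2009-05-28 beat the 2009-06-23 deadline — the action is timely.

TIMELY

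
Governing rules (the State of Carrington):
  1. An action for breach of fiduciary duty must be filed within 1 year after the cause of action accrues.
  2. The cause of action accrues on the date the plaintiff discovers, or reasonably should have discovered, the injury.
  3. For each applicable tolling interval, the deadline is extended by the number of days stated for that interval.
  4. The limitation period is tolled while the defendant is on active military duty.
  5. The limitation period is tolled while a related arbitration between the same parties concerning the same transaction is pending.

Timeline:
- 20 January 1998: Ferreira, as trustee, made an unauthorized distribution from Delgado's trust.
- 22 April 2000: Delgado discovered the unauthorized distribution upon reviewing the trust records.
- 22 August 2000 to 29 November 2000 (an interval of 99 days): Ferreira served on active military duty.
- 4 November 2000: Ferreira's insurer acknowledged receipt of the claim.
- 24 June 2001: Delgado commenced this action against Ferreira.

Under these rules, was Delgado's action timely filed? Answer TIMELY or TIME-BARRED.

Under the discovery rule, the claim accrued on 22 April 2000, when Delgado discovered the injury — not on the 20 January 1998 date of the underlying act.
The untolled deadline — 1 year after 22 April 2000 — is 22 April 2001.
The defendant's active military service from 22 August 2000 to 29 November 2000 tolled the period for 99 days, extending the deadline to 30 July 2001.
The other events in the timeline have no effect on the limitation period under the stated rules.
Filing on 24 June 2001 beat the 30 July 2001 deadline — the action is timely.

TIMELY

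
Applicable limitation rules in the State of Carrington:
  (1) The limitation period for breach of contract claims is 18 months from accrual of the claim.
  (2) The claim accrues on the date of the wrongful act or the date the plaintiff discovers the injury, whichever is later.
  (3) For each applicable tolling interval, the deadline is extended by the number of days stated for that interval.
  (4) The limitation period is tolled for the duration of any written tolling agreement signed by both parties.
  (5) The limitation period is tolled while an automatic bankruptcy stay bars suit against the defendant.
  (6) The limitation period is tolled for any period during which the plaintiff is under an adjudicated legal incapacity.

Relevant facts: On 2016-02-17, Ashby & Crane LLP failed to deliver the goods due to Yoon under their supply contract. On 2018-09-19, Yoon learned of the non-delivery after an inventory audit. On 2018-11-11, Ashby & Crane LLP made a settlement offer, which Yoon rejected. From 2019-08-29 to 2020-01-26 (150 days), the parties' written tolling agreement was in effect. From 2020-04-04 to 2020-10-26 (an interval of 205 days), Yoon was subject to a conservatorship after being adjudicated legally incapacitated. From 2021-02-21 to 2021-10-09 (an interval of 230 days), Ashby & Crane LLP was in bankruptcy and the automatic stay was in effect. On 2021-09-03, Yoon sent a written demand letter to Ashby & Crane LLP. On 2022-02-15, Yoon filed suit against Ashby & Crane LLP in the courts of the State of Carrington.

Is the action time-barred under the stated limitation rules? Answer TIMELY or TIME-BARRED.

TIME-BARRED

Taking the later of the act (2016-02-17) and discovery (2018-09-19), the claim accrued on 2018-09-19.
18 months from 2018-09-19 is 2020-03-19.
Because the written tolling agreement ran from 2019-08-29 to 2020-01-26, the deadline is extended by 150 days to 2020-08-16.
The plaintiff's legal incapacity from 2020-04-04 to 2020-10-26 tolled the period for 205 days, extending the deadline to 2021-03-09.
The period was tolled for 230 days by the automatic bankruptcy stay (2021-02-21 to 2021-10-09), pushing the deadline to 2021-10-25.
The other events in the timeline have no effect on the limitation period under the stated rules.
Yoon filed on 2022-02-15, after the 2021-10-25 deadline, so the action is time-barred.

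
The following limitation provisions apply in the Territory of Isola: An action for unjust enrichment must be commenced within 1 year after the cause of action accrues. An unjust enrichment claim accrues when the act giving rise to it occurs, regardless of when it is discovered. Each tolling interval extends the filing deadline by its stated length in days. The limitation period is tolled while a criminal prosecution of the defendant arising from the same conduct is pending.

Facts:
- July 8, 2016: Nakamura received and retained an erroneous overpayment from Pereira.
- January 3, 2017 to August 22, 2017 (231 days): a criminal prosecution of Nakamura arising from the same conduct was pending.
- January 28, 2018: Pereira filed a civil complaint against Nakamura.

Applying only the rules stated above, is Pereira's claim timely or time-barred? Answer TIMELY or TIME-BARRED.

The cause of action accrued on July 8, 2016, the date of the act.
Adding the 1 year base period to July 8, 2016 gives a deadline of July 8, 2017, before any tolling.
The pending criminal prosecution from January 3, 2017 to August 22, 2017 tolled the period for 231 days, extending the deadline to February 24, 2018.
The January 28, 2018 filing precedes the February 24, 2018 deadline; the claim is timely.

TIMELY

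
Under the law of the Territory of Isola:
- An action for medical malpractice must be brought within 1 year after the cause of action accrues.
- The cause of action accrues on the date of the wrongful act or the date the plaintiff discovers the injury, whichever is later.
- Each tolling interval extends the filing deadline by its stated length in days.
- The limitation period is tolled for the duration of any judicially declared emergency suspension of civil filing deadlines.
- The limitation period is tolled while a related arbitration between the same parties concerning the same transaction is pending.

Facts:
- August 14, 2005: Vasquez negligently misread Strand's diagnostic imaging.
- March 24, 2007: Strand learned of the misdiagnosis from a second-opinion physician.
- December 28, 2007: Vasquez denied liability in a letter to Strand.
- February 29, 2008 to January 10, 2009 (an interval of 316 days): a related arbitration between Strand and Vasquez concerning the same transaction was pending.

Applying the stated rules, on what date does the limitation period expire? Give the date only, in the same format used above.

February 3, 2009

Taking the later of the act (August 14, 2005) and discovery (March 24, 2007), the claim accrued on March 24, 2007.
Adding the 1 year base period to March 24, 2007 gives a deadline of March 24, 2008, before any tolling.
Because the pending related arbitration ran from February 29, 2008 to January 10, 2009, the deadline is extended by 316 days to February 3, 2009.
Nothing else in the chronology tolls or restarts the period.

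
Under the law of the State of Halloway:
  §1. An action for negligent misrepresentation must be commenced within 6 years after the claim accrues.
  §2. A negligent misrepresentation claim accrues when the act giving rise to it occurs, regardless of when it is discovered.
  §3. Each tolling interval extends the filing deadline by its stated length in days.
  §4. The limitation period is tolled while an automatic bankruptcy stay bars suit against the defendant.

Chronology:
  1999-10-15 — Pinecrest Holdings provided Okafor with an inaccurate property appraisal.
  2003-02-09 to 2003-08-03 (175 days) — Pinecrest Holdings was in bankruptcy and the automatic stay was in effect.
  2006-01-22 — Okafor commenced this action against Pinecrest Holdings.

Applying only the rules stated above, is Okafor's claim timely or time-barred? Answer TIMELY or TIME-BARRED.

The claim accrued on 1999-10-15, the date of the act.
Adding the 6 years base period to 1999-10-15 gives a deadline of 2005-10-15, before any tolling.
The automatic bankruptcy stay from 2003-02-09 to 2003-08-03 tolled the period for 175 days, extending the deadline to 2006-04-08.
Filing on 2006-01-22 beat the 2006-04-08 deadline — the action is timely.

TIMELY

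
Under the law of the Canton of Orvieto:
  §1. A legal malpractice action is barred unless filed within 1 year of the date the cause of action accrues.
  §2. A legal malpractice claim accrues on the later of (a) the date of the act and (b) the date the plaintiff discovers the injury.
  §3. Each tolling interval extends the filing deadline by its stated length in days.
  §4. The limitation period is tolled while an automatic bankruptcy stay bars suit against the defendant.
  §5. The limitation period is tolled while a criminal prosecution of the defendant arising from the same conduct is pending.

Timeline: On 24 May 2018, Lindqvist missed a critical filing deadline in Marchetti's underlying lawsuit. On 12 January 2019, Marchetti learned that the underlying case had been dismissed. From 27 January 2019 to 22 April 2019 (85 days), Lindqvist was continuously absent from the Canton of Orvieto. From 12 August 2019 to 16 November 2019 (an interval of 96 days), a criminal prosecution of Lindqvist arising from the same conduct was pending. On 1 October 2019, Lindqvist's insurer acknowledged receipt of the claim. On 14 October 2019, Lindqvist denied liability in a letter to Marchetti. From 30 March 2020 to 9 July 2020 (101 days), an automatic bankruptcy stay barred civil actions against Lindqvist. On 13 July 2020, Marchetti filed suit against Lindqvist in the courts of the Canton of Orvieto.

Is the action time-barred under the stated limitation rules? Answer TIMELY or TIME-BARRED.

Because discovery on 12 January 2019 post-dates the 24 May 2018 act, accrual under the later-of rule falls on 12 January 2019.
1 year from 12 January 2019 is 12 January 2020.
Because the pending criminal prosecution ran from 12 August 2019 to 16 November 2019, the deadline is extended by 96 days to 17 April 2020.
The automatic bankruptcy stay from 30 March 2020 to 9 July 2020 tolled the period for 101 days, extending the deadline to 27 July 2020.
The defendant's absence from the jurisdiction from 27 January 2019 to 22 April 2019 does not toll the period, because no stated rule makes the defendant's absence a tolling event.
The other events in the timeline have no effect on the limitation period under the stated rules.
Marchetti filed on 13 July 2020, before the 27 July 2020 deadline, so the action is timely.

TIMELY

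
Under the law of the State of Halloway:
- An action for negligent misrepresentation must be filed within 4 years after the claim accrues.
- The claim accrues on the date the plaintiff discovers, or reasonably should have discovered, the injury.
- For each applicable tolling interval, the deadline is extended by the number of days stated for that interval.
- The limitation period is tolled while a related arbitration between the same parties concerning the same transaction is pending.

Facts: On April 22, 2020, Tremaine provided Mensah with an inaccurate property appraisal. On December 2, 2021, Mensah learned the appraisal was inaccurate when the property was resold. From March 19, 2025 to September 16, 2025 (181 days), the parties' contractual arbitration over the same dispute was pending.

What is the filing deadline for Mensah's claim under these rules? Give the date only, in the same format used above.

June 1, 2026

Under the discovery rule, the claim accrued on December 2, 2021, when Mensah discovered the injury — not on the April 22, 2020 date of the underlying act.
Adding the 4 years base period to December 2, 2021 gives a deadline of December 2, 2025, before any tolling.
The period was tolled for 181 days by the pending related arbitration (March 19, 2025 to September 16, 2025), pushing the deadline to June 1, 2026.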